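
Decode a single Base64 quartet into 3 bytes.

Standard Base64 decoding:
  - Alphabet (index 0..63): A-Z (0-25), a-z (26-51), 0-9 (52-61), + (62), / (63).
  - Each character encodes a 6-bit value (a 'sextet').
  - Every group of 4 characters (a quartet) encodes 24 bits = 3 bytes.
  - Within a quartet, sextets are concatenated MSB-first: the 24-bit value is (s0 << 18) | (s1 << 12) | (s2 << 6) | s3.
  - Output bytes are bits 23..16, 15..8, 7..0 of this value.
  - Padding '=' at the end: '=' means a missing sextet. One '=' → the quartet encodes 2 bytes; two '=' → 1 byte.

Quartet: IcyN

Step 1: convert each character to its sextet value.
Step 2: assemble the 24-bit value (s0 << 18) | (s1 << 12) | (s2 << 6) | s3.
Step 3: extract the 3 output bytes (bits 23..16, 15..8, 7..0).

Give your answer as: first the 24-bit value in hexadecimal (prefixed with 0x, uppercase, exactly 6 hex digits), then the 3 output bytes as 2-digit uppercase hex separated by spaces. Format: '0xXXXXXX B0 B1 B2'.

Sextets: I=8, c=28, y=50, N=13
24-bit: (8<<18) | (28<<12) | (50<<6) | 13
      = 0x200000 | 0x01C000 | 0x000C80 | 0x00000D
      = 0x21CC8D
Bytes: (v>>16)&0xFF=21, (v>>8)&0xFF=CC, v&0xFF=8D

Answer: 0x21CC8D 21 CC 8D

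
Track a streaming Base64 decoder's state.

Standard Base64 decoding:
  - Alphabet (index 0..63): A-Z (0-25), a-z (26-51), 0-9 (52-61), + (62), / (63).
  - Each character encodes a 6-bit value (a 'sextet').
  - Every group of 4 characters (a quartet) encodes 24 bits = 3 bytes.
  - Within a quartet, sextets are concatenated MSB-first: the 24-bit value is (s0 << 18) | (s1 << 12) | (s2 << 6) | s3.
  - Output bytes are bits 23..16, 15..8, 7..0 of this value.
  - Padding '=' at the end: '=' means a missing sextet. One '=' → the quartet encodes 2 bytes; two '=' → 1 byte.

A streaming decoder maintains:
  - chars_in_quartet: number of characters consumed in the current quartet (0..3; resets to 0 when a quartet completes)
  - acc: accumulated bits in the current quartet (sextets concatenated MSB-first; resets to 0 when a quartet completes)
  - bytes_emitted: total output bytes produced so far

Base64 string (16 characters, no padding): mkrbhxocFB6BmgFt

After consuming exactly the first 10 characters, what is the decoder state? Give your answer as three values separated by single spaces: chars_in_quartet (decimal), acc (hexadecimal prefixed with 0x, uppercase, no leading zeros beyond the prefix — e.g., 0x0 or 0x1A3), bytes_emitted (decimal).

After char 0 ('m'=38): chars_in_quartet=1 acc=0x26 bytes_emitted=0
After char 1 ('k'=36): chars_in_quartet=2 acc=0x9A4 bytes_emitted=0
After char 2 ('r'=43): chars_in_quartet=3 acc=0x2692B bytes_emitted=0
After char 3 ('b'=27): chars_in_quartet=4 acc=0x9A4ADB -> emit 9A 4A DB, reset; bytes_emitted=3
After char 4 ('h'=33): chars_in_quartet=1 acc=0x21 bytes_emitted=3
After char 5 ('x'=49): chars_in_quartet=2 acc=0x871 bytes_emitted=3
After char 6 ('o'=40): chars_in_quartet=3 acc=0x21C68 bytes_emitted=3
After char 7 ('c'=28): chars_in_quartet=4 acc=0x871A1C -> emit 87 1A 1C, reset; bytes_emitted=6
After char 8 ('F'=5): chars_in_quartet=1 acc=0x5 bytes_emitted=6
After char 9 ('B'=1): chars_in_quartet=2 acc=0x141 bytes_emitted=6

Answer: 2 0x141 6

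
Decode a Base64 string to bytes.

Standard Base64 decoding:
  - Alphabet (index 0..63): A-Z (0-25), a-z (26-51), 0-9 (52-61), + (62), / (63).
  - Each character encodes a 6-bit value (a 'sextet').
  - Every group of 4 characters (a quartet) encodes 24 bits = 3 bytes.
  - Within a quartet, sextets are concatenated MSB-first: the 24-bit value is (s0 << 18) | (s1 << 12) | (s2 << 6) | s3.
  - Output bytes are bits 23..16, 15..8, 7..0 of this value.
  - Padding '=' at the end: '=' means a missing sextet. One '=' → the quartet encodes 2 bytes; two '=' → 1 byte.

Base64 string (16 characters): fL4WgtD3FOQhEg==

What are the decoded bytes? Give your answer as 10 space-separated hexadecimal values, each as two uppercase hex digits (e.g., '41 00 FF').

Answer: 7C BE 16 82 D0 F7 14 E4 21 12

Derivation:
After char 0 ('f'=31): chars_in_quartet=1 acc=0x1F bytes_emitted=0
After char 1 ('L'=11): chars_in_quartet=2 acc=0x7CB bytes_emitted=0
After char 2 ('4'=56): chars_in_quartet=3 acc=0x1F2F8 bytes_emitted=0
After char 3 ('W'=22): chars_in_quartet=4 acc=0x7CBE16 -> emit 7C BE 16, reset; bytes_emitted=3
After char 4 ('g'=32): chars_in_quartet=1 acc=0x20 bytes_emitted=3
After char 5 ('t'=45): chars_in_quartet=2 acc=0x82D bytes_emitted=3
After char 6 ('D'=3): chars_in_quartet=3 acc=0x20B43 bytes_emitted=3
After char 7 ('3'=55): chars_in_quartet=4 acc=0x82D0F7 -> emit 82 D0 F7, reset; bytes_emitted=6
After char 8 ('F'=5): chars_in_quartet=1 acc=0x5 bytes_emitted=6
After char 9 ('O'=14): chars_in_quartet=2 acc=0x14E bytes_emitted=6
After char 10 ('Q'=16): chars_in_quartet=3 acc=0x5390 bytes_emitted=6
After char 11 ('h'=33): chars_in_quartet=4 acc=0x14E421 -> emit 14 E4 21, reset; bytes_emitted=9
After char 12 ('E'=4): chars_in_quartet=1 acc=0x4 bytes_emitted=9
After char 13 ('g'=32): chars_in_quartet=2 acc=0x120 bytes_emitted=9
Padding '==': partial quartet acc=0x120 -> emit 12; bytes_emitted=10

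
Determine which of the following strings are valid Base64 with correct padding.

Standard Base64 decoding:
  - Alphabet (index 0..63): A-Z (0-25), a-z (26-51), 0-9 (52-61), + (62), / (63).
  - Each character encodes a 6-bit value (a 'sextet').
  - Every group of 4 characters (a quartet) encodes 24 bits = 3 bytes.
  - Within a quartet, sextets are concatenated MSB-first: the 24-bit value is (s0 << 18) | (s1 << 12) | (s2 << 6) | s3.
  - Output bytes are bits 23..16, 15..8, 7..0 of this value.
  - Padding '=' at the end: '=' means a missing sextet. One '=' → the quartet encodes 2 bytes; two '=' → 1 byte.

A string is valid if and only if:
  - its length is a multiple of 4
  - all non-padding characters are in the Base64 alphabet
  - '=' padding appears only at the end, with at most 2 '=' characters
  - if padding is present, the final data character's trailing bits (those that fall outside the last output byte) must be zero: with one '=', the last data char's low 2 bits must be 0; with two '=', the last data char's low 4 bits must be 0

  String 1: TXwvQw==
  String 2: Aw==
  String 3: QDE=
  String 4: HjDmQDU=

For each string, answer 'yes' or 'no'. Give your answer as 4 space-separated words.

Answer: yes yes yes yes

Derivation:
String 1: 'TXwvQw==' → valid
String 2: 'Aw==' → valid
String 3: 'QDE=' → valid
String 4: 'HjDmQDU=' → valid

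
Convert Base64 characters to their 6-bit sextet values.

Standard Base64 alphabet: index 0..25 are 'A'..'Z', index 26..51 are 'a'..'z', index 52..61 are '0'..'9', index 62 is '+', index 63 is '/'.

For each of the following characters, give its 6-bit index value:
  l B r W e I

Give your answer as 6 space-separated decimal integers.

Answer: 37 1 43 22 30 8

Derivation:
'l': a..z range, 26 + ord('l') − ord('a') = 37
'B': A..Z range, ord('B') − ord('A') = 1
'r': a..z range, 26 + ord('r') − ord('a') = 43
'W': A..Z range, ord('W') − ord('A') = 22
'e': a..z range, 26 + ord('e') − ord('a') = 30
'I': A..Z range, ord('I') − ord('A') = 8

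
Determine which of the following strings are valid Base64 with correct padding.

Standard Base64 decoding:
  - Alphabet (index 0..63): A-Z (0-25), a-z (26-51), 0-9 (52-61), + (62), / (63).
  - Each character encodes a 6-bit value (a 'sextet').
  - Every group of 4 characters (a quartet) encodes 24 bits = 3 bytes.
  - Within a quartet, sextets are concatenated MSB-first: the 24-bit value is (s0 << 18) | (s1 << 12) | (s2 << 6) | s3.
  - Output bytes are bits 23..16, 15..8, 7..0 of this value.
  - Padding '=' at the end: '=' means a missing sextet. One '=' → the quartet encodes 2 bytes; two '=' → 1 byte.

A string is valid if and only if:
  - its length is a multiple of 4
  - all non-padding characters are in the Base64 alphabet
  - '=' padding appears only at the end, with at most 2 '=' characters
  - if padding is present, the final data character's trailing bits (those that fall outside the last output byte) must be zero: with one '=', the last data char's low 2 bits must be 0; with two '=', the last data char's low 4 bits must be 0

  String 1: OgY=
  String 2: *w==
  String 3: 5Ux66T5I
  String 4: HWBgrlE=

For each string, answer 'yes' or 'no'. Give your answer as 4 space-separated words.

Answer: yes no yes yes

Derivation:
String 1: 'OgY=' → valid
String 2: '*w==' → invalid (bad char(s): ['*'])
String 3: '5Ux66T5I' → valid
String 4: 'HWBgrlE=' → valid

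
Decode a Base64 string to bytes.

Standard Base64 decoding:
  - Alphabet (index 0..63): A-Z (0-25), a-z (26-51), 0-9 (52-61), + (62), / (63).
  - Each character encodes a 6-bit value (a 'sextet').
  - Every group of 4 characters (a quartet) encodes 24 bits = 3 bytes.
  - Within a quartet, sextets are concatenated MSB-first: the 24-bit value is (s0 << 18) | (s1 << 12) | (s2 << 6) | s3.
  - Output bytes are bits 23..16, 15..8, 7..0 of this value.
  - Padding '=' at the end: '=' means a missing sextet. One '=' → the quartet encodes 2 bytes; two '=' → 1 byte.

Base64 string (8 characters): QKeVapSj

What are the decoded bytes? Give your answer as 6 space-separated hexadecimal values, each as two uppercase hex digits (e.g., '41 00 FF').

After char 0 ('Q'=16): chars_in_quartet=1 acc=0x10 bytes_emitted=0
After char 1 ('K'=10): chars_in_quartet=2 acc=0x40A bytes_emitted=0
After char 2 ('e'=30): chars_in_quartet=3 acc=0x1029E bytes_emitted=0
After char 3 ('V'=21): chars_in_quartet=4 acc=0x40A795 -> emit 40 A7 95, reset; bytes_emitted=3
After char 4 ('a'=26): chars_in_quartet=1 acc=0x1A bytes_emitted=3
After char 5 ('p'=41): chars_in_quartet=2 acc=0x6A9 bytes_emitted=3
After char 6 ('S'=18): chars_in_quartet=3 acc=0x1AA52 bytes_emitted=3
After char 7 ('j'=35): chars_in_quartet=4 acc=0x6A94A3 -> emit 6A 94 A3, reset; bytes_emitted=6

Answer: 40 A7 95 6A 94 A3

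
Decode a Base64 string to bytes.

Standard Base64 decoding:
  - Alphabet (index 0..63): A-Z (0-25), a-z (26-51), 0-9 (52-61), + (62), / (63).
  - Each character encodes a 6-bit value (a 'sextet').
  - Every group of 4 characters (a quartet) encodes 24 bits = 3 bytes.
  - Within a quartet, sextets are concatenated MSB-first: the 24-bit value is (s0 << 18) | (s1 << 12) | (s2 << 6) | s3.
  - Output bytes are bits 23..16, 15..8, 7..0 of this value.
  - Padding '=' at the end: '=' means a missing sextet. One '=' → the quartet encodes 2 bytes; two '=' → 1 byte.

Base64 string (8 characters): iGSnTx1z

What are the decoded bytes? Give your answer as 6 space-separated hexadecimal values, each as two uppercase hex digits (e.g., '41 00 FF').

Answer: 88 64 A7 4F 1D 73

Derivation:
After char 0 ('i'=34): chars_in_quartet=1 acc=0x22 bytes_emitted=0
After char 1 ('G'=6): chars_in_quartet=2 acc=0x886 bytes_emitted=0
After char 2 ('S'=18): chars_in_quartet=3 acc=0x22192 bytes_emitted=0
After char 3 ('n'=39): chars_in_quartet=4 acc=0x8864A7 -> emit 88 64 A7, reset; bytes_emitted=3
After char 4 ('T'=19): chars_in_quartet=1 acc=0x13 bytes_emitted=3
After char 5 ('x'=49): chars_in_quartet=2 acc=0x4F1 bytes_emitted=3
After char 6 ('1'=53): chars_in_quartet=3 acc=0x13C75 bytes_emitted=3
After char 7 ('z'=51): chars_in_quartet=4 acc=0x4F1D73 -> emit 4F 1D 73, reset; bytes_emitted=6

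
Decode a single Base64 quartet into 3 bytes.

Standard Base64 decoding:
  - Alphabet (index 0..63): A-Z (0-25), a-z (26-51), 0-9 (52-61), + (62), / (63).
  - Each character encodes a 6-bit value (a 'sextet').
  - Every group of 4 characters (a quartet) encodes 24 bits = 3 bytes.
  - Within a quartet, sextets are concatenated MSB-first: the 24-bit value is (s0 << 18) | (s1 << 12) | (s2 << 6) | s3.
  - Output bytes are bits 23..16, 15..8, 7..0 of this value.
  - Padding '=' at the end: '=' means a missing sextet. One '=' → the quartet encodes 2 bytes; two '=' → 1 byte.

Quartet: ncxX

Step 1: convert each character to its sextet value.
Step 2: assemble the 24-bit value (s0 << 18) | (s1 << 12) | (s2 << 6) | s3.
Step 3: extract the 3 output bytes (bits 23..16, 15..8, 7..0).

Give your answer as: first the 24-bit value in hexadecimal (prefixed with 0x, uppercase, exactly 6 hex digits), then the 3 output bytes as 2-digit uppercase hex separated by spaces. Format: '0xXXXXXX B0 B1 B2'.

Answer: 0x9DCC57 9D CC 57

Derivation:
Sextets: n=39, c=28, x=49, X=23
24-bit: (39<<18) | (28<<12) | (49<<6) | 23
      = 0x9C0000 | 0x01C000 | 0x000C40 | 0x000017
      = 0x9DCC57
Bytes: (v>>16)&0xFF=9D, (v>>8)&0xFF=CC, v&0xFF=57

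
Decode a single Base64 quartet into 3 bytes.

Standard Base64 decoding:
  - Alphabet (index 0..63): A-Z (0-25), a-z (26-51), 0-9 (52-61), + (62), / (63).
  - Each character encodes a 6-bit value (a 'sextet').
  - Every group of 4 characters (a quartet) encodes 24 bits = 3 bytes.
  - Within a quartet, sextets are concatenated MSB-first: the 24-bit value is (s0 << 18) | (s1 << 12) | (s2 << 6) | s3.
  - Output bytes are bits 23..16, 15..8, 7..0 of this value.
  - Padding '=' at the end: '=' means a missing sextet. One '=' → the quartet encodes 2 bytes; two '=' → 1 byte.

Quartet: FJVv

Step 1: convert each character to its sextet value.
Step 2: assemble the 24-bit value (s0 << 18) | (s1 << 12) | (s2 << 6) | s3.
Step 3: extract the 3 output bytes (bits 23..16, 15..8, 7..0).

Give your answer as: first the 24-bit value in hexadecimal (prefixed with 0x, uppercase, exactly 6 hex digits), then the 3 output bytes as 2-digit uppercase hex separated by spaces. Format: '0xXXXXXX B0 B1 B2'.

Answer: 0x14956F 14 95 6F

Derivation:
Sextets: F=5, J=9, V=21, v=47
24-bit: (5<<18) | (9<<12) | (21<<6) | 47
      = 0x140000 | 0x009000 | 0x000540 | 0x00002F
      = 0x14956F
Bytes: (v>>16)&0xFF=14, (v>>8)&0xFF=95, v&0xFF=6F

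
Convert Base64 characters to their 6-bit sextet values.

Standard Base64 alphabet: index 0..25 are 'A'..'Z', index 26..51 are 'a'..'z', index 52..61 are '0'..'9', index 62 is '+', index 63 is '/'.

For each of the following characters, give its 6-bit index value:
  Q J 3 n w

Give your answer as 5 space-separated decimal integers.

'Q': A..Z range, ord('Q') − ord('A') = 16
'J': A..Z range, ord('J') − ord('A') = 9
'3': 0..9 range, 52 + ord('3') − ord('0') = 55
'n': a..z range, 26 + ord('n') − ord('a') = 39
'w': a..z range, 26 + ord('w') − ord('a') = 48

Answer: 16 9 55 39 48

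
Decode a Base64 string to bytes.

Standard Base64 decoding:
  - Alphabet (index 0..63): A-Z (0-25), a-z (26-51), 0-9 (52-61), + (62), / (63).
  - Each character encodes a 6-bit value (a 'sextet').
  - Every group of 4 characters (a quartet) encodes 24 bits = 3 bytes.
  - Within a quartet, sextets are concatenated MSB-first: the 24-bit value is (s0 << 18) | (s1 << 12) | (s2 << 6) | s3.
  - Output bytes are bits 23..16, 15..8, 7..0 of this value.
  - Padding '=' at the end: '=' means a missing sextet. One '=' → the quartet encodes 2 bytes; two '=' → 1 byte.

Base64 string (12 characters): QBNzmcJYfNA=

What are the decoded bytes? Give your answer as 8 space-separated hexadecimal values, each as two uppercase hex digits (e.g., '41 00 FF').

Answer: 40 13 73 99 C2 58 7C D0

Derivation:
After char 0 ('Q'=16): chars_in_quartet=1 acc=0x10 bytes_emitted=0
After char 1 ('B'=1): chars_in_quartet=2 acc=0x401 bytes_emitted=0
After char 2 ('N'=13): chars_in_quartet=3 acc=0x1004D bytes_emitted=0
After char 3 ('z'=51): chars_in_quartet=4 acc=0x401373 -> emit 40 13 73, reset; bytes_emitted=3
After char 4 ('m'=38): chars_in_quartet=1 acc=0x26 bytes_emitted=3
After char 5 ('c'=28): chars_in_quartet=2 acc=0x99C bytes_emitted=3
After char 6 ('J'=9): chars_in_quartet=3 acc=0x26709 bytes_emitted=3
After char 7 ('Y'=24): chars_in_quartet=4 acc=0x99C258 -> emit 99 C2 58, reset; bytes_emitted=6
After char 8 ('f'=31): chars_in_quartet=1 acc=0x1F bytes_emitted=6
After char 9 ('N'=13): chars_in_quartet=2 acc=0x7CD bytes_emitted=6
After char 10 ('A'=0): chars_in_quartet=3 acc=0x1F340 bytes_emitted=6
Padding '=': partial quartet acc=0x1F340 -> emit 7C D0; bytes_emitted=8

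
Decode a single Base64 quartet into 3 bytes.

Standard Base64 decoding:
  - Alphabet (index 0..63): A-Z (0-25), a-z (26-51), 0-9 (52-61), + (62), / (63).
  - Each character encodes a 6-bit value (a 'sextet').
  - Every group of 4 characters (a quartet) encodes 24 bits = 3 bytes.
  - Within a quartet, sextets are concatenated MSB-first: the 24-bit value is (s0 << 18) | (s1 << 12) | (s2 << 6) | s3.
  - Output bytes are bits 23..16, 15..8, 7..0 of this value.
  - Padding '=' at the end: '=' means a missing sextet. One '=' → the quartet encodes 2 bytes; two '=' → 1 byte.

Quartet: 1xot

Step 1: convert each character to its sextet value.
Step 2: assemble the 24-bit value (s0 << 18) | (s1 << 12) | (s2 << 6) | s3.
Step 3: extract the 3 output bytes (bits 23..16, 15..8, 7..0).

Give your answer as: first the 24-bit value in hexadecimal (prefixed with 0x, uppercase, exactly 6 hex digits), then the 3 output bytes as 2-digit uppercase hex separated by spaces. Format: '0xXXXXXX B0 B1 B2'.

Answer: 0xD71A2D D7 1A 2D

Derivation:
Sextets: 1=53, x=49, o=40, t=45
24-bit: (53<<18) | (49<<12) | (40<<6) | 45
      = 0xD40000 | 0x031000 | 0x000A00 | 0x00002D
      = 0xD71A2D
Bytes: (v>>16)&0xFF=D7, (v>>8)&0xFF=1A, v&0xFF=2D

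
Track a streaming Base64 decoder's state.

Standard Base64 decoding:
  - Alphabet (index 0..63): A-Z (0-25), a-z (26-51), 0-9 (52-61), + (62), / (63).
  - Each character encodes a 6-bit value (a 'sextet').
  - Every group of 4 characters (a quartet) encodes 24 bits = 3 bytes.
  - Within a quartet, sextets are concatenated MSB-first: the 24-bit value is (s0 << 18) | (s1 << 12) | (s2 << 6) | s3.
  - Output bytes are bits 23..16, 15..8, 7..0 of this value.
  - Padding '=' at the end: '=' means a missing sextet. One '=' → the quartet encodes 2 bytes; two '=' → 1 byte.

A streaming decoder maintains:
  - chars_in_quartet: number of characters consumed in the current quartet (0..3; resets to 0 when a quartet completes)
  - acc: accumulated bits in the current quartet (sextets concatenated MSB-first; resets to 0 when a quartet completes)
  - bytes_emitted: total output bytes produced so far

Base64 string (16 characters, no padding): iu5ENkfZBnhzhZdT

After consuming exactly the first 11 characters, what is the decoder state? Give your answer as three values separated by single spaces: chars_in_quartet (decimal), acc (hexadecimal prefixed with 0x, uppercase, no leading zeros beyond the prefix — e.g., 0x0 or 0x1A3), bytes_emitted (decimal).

After char 0 ('i'=34): chars_in_quartet=1 acc=0x22 bytes_emitted=0
After char 1 ('u'=46): chars_in_quartet=2 acc=0x8AE bytes_emitted=0
After char 2 ('5'=57): chars_in_quartet=3 acc=0x22BB9 bytes_emitted=0
After char 3 ('E'=4): chars_in_quartet=4 acc=0x8AEE44 -> emit 8A EE 44, reset; bytes_emitted=3
After char 4 ('N'=13): chars_in_quartet=1 acc=0xD bytes_emitted=3
After char 5 ('k'=36): chars_in_quartet=2 acc=0x364 bytes_emitted=3
After char 6 ('f'=31): chars_in_quartet=3 acc=0xD91F bytes_emitted=3
After char 7 ('Z'=25): chars_in_quartet=4 acc=0x3647D9 -> emit 36 47 D9, reset; bytes_emitted=6
After char 8 ('B'=1): chars_in_quartet=1 acc=0x1 bytes_emitted=6
After char 9 ('n'=39): chars_in_quartet=2 acc=0x67 bytes_emitted=6
After char 10 ('h'=33): chars_in_quartet=3 acc=0x19E1 bytes_emitted=6

Answer: 3 0x19E1 6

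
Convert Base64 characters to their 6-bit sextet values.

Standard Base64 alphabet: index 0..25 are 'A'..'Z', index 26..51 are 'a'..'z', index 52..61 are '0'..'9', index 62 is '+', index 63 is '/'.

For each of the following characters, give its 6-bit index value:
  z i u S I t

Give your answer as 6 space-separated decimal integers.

'z': a..z range, 26 + ord('z') − ord('a') = 51
'i': a..z range, 26 + ord('i') − ord('a') = 34
'u': a..z range, 26 + ord('u') − ord('a') = 46
'S': A..Z range, ord('S') − ord('A') = 18
'I': A..Z range, ord('I') − ord('A') = 8
't': a..z range, 26 + ord('t') − ord('a') = 45

Answer: 51 34 46 18 8 45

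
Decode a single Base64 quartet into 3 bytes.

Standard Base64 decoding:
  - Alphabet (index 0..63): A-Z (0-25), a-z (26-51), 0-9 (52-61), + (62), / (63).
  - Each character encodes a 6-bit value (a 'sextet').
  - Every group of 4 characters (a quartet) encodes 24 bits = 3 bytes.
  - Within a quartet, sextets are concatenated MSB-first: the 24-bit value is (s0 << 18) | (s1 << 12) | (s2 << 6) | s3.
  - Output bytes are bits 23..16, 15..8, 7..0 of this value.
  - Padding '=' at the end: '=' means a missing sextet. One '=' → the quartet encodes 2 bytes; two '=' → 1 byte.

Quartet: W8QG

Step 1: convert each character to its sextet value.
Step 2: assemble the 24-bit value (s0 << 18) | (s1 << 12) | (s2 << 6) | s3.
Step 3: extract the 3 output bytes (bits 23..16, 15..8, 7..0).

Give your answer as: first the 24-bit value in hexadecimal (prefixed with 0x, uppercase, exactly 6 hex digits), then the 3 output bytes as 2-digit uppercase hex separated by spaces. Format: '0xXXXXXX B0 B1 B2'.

Answer: 0x5BC406 5B C4 06

Derivation:
Sextets: W=22, 8=60, Q=16, G=6
24-bit: (22<<18) | (60<<12) | (16<<6) | 6
      = 0x580000 | 0x03C000 | 0x000400 | 0x000006
      = 0x5BC406
Bytes: (v>>16)&0xFF=5B, (v>>8)&0xFF=C4, v&0xFF=06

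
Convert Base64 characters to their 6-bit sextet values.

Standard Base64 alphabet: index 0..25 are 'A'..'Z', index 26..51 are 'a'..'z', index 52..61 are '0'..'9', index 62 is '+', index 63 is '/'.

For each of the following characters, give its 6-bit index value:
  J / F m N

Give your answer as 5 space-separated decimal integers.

'J': A..Z range, ord('J') − ord('A') = 9
'/': index 63
'F': A..Z range, ord('F') − ord('A') = 5
'm': a..z range, 26 + ord('m') − ord('a') = 38
'N': A..Z range, ord('N') − ord('A') = 13

Answer: 9 63 5 38 13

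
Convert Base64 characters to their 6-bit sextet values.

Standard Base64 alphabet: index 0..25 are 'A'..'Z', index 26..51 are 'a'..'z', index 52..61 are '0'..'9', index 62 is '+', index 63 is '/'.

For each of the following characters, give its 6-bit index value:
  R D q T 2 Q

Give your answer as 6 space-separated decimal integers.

'R': A..Z range, ord('R') − ord('A') = 17
'D': A..Z range, ord('D') − ord('A') = 3
'q': a..z range, 26 + ord('q') − ord('a') = 42
'T': A..Z range, ord('T') − ord('A') = 19
'2': 0..9 range, 52 + ord('2') − ord('0') = 54
'Q': A..Z range, ord('Q') − ord('A') = 16

Answer: 17 3 42 19 54 16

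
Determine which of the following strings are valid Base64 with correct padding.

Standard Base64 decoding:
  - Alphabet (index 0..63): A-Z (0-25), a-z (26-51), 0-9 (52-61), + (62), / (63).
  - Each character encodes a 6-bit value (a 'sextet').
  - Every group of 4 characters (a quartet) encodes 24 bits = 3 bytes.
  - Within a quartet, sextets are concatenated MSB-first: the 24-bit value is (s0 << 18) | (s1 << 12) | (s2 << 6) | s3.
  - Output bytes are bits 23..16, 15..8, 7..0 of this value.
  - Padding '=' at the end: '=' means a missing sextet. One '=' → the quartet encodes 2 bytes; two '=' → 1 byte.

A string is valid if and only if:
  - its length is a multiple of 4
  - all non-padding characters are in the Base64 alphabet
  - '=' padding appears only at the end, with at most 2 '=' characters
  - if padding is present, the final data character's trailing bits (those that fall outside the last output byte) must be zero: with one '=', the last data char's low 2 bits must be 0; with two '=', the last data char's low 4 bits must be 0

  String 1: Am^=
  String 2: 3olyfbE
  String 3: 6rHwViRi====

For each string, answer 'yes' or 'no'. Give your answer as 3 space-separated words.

Answer: no no no

Derivation:
String 1: 'Am^=' → invalid (bad char(s): ['^'])
String 2: '3olyfbE' → invalid (len=7 not mult of 4)
String 3: '6rHwViRi====' → invalid (4 pad chars (max 2))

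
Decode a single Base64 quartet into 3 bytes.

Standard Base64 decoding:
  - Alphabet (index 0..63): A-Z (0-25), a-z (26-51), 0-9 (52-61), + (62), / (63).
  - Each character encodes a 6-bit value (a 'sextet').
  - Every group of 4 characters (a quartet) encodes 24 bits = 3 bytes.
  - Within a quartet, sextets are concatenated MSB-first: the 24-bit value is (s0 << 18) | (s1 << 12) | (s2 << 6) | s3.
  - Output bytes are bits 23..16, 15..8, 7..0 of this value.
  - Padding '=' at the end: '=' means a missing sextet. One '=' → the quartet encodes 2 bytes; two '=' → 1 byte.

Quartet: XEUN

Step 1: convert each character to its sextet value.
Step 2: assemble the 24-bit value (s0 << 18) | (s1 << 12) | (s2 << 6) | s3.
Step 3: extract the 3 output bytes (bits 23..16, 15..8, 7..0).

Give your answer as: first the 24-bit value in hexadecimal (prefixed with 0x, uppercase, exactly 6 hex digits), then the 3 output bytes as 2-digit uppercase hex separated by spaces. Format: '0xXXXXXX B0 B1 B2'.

Sextets: X=23, E=4, U=20, N=13
24-bit: (23<<18) | (4<<12) | (20<<6) | 13
      = 0x5C0000 | 0x004000 | 0x000500 | 0x00000D
      = 0x5C450D
Bytes: (v>>16)&0xFF=5C, (v>>8)&0xFF=45, v&0xFF=0D

Answer: 0x5C450D 5C 45 0D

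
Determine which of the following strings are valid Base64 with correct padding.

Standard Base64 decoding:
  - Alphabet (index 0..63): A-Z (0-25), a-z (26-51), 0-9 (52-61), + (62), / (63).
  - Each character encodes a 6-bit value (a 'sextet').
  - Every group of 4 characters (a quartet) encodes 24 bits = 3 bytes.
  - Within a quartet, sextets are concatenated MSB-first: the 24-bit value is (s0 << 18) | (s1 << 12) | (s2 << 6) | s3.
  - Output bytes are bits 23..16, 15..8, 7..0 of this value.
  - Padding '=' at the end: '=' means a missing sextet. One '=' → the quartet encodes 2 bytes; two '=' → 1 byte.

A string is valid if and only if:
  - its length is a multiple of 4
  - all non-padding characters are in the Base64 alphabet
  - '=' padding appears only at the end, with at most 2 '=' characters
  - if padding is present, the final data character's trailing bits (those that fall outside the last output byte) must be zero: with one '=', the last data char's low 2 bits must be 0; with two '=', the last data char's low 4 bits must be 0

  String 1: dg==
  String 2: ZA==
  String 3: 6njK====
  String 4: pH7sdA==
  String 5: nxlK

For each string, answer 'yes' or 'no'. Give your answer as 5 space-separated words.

String 1: 'dg==' → valid
String 2: 'ZA==' → valid
String 3: '6njK====' → invalid (4 pad chars (max 2))
String 4: 'pH7sdA==' → valid
String 5: 'nxlK' → valid

Answer: yes yes no yes yes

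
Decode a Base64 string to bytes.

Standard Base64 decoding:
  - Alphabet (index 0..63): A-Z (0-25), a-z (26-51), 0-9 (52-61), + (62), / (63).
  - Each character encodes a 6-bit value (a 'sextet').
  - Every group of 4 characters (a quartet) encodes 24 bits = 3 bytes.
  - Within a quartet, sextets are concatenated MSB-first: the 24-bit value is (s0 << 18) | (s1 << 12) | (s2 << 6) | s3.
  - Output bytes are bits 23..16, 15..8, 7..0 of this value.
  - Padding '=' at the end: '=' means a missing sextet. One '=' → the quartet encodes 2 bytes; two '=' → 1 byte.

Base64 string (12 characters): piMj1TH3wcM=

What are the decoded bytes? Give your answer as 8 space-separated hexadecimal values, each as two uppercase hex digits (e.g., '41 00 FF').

Answer: A6 23 23 D5 31 F7 C1 C3

Derivation:
After char 0 ('p'=41): chars_in_quartet=1 acc=0x29 bytes_emitted=0
After char 1 ('i'=34): chars_in_quartet=2 acc=0xA62 bytes_emitted=0
After char 2 ('M'=12): chars_in_quartet=3 acc=0x2988C bytes_emitted=0
After char 3 ('j'=35): chars_in_quartet=4 acc=0xA62323 -> emit A6 23 23, reset; bytes_emitted=3
After char 4 ('1'=53): chars_in_quartet=1 acc=0x35 bytes_emitted=3
After char 5 ('T'=19): chars_in_quartet=2 acc=0xD53 bytes_emitted=3
After char 6 ('H'=7): chars_in_quartet=3 acc=0x354C7 bytes_emitted=3
After char 7 ('3'=55): chars_in_quartet=4 acc=0xD531F7 -> emit D5 31 F7, reset; bytes_emitted=6
After char 8 ('w'=48): chars_in_quartet=1 acc=0x30 bytes_emitted=6
After char 9 ('c'=28): chars_in_quartet=2 acc=0xC1C bytes_emitted=6
After char 10 ('M'=12): chars_in_quartet=3 acc=0x3070C bytes_emitted=6
Padding '=': partial quartet acc=0x3070C -> emit C1 C3; bytes_emitted=8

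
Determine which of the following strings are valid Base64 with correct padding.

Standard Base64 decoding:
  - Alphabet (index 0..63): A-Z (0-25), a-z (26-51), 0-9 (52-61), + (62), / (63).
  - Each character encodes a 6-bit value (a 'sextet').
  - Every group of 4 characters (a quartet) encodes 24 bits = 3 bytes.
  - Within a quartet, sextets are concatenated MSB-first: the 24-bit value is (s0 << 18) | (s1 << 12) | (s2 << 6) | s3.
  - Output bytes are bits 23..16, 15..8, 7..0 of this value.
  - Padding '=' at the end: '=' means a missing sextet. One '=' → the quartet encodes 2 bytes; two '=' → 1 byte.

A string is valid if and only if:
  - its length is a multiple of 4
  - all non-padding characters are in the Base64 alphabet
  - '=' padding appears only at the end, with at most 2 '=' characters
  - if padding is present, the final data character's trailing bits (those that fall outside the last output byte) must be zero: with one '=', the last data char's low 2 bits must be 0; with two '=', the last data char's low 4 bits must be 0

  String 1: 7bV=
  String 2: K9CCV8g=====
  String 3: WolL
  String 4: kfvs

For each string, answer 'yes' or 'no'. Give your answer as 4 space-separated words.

String 1: '7bV=' → invalid (bad trailing bits)
String 2: 'K9CCV8g=====' → invalid (5 pad chars (max 2))
String 3: 'WolL' → valid
String 4: 'kfvs' → valid

Answer: no no yes yes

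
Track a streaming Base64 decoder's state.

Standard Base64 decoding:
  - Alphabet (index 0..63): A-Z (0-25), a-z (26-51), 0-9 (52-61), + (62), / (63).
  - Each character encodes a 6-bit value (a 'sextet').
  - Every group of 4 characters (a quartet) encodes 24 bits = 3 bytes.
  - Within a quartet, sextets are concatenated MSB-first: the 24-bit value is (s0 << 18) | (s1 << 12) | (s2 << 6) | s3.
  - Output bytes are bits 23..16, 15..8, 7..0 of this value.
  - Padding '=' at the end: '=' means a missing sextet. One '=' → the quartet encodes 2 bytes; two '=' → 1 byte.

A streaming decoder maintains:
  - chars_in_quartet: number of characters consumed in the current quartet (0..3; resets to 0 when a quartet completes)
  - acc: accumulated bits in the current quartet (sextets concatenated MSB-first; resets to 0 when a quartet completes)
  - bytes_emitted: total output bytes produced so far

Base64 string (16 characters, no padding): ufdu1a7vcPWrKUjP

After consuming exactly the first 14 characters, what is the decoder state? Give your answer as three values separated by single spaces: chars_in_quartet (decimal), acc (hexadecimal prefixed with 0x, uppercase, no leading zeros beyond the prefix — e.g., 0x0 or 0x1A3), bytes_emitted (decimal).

After char 0 ('u'=46): chars_in_quartet=1 acc=0x2E bytes_emitted=0
After char 1 ('f'=31): chars_in_quartet=2 acc=0xB9F bytes_emitted=0
After char 2 ('d'=29): chars_in_quartet=3 acc=0x2E7DD bytes_emitted=0
After char 3 ('u'=46): chars_in_quartet=4 acc=0xB9F76E -> emit B9 F7 6E, reset; bytes_emitted=3
After char 4 ('1'=53): chars_in_quartet=1 acc=0x35 bytes_emitted=3
After char 5 ('a'=26): chars_in_quartet=2 acc=0xD5A bytes_emitted=3
After char 6 ('7'=59): chars_in_quartet=3 acc=0x356BB bytes_emitted=3
After char 7 ('v'=47): chars_in_quartet=4 acc=0xD5AEEF -> emit D5 AE EF, reset; bytes_emitted=6
After char 8 ('c'=28): chars_in_quartet=1 acc=0x1C bytes_emitted=6
After char 9 ('P'=15): chars_in_quartet=2 acc=0x70F bytes_emitted=6
After char 10 ('W'=22): chars_in_quartet=3 acc=0x1C3D6 bytes_emitted=6
After char 11 ('r'=43): chars_in_quartet=4 acc=0x70F5AB -> emit 70 F5 AB, reset; bytes_emitted=9
After char 12 ('K'=10): chars_in_quartet=1 acc=0xA bytes_emitted=9
After char 13 ('U'=20): chars_in_quartet=2 acc=0x294 bytes_emitted=9

Answer: 2 0x294 9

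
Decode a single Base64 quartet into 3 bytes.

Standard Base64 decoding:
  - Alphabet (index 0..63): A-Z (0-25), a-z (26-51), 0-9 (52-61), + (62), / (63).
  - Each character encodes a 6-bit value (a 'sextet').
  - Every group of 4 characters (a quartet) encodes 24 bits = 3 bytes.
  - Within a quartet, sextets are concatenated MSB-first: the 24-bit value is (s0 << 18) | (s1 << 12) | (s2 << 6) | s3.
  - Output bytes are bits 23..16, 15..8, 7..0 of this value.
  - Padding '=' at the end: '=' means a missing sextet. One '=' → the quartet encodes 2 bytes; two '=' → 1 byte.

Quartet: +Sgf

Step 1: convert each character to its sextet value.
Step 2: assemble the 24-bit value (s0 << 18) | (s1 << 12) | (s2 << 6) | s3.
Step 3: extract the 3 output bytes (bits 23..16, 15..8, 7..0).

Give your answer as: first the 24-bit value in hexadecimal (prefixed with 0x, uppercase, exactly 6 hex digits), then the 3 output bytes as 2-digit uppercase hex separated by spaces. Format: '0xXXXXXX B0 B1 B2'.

Sextets: +=62, S=18, g=32, f=31
24-bit: (62<<18) | (18<<12) | (32<<6) | 31
      = 0xF80000 | 0x012000 | 0x000800 | 0x00001F
      = 0xF9281F
Bytes: (v>>16)&0xFF=F9, (v>>8)&0xFF=28, v&0xFF=1F

Answer: 0xF9281F F9 28 1F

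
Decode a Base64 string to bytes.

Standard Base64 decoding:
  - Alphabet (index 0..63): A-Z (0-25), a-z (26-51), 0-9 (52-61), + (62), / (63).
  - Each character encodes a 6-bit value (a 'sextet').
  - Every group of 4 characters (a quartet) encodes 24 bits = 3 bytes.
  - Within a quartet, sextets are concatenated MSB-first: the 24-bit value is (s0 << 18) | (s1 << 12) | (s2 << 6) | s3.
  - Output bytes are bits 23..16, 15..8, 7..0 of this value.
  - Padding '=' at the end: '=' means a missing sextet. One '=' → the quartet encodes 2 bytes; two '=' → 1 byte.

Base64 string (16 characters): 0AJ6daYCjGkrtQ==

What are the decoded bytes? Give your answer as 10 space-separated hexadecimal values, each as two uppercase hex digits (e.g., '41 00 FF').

After char 0 ('0'=52): chars_in_quartet=1 acc=0x34 bytes_emitted=0
After char 1 ('A'=0): chars_in_quartet=2 acc=0xD00 bytes_emitted=0
After char 2 ('J'=9): chars_in_quartet=3 acc=0x34009 bytes_emitted=0
After char 3 ('6'=58): chars_in_quartet=4 acc=0xD0027A -> emit D0 02 7A, reset; bytes_emitted=3
After char 4 ('d'=29): chars_in_quartet=1 acc=0x1D bytes_emitted=3
After char 5 ('a'=26): chars_in_quartet=2 acc=0x75A bytes_emitted=3
After char 6 ('Y'=24): chars_in_quartet=3 acc=0x1D698 bytes_emitted=3
After char 7 ('C'=2): chars_in_quartet=4 acc=0x75A602 -> emit 75 A6 02, reset; bytes_emitted=6
After char 8 ('j'=35): chars_in_quartet=1 acc=0x23 bytes_emitted=6
After char 9 ('G'=6): chars_in_quartet=2 acc=0x8C6 bytes_emitted=6
After char 10 ('k'=36): chars_in_quartet=3 acc=0x231A4 bytes_emitted=6
After char 11 ('r'=43): chars_in_quartet=4 acc=0x8C692B -> emit 8C 69 2B, reset; bytes_emitted=9
After char 12 ('t'=45): chars_in_quartet=1 acc=0x2D bytes_emitted=9
After char 13 ('Q'=16): chars_in_quartet=2 acc=0xB50 bytes_emitted=9
Padding '==': partial quartet acc=0xB50 -> emit B5; bytes_emitted=10

Answer: D0 02 7A 75 A6 02 8C 69 2B B5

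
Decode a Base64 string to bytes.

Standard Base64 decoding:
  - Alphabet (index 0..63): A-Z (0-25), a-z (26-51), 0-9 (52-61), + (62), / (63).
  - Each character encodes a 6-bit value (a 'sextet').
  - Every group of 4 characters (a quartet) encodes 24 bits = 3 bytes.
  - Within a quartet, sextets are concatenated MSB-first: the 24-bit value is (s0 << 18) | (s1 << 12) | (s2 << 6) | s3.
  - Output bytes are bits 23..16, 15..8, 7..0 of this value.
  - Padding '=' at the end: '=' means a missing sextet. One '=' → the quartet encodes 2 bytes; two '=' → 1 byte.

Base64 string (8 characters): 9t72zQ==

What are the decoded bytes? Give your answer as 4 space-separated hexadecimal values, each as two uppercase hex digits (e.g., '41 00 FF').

After char 0 ('9'=61): chars_in_quartet=1 acc=0x3D bytes_emitted=0
After char 1 ('t'=45): chars_in_quartet=2 acc=0xF6D bytes_emitted=0
After char 2 ('7'=59): chars_in_quartet=3 acc=0x3DB7B bytes_emitted=0
After char 3 ('2'=54): chars_in_quartet=4 acc=0xF6DEF6 -> emit F6 DE F6, reset; bytes_emitted=3
After char 4 ('z'=51): chars_in_quartet=1 acc=0x33 bytes_emitted=3
After char 5 ('Q'=16): chars_in_quartet=2 acc=0xCD0 bytes_emitted=3
Padding '==': partial quartet acc=0xCD0 -> emit CD; bytes_emitted=4

Answer: F6 DE F6 CD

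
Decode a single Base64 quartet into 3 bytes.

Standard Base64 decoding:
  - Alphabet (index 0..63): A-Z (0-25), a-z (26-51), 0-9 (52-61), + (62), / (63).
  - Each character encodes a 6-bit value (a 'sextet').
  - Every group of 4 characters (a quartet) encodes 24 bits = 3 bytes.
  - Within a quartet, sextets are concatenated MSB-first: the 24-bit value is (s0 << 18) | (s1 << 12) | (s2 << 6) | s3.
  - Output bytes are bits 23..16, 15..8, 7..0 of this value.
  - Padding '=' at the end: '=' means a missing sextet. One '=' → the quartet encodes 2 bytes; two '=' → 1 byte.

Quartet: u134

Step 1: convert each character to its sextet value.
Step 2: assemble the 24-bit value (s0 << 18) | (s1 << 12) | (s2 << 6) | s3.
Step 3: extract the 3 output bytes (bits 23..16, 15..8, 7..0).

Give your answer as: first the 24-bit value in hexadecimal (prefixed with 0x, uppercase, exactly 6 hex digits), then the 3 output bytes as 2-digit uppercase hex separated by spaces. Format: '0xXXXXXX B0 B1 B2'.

Answer: 0xBB5DF8 BB 5D F8

Derivation:
Sextets: u=46, 1=53, 3=55, 4=56
24-bit: (46<<18) | (53<<12) | (55<<6) | 56
      = 0xB80000 | 0x035000 | 0x000DC0 | 0x000038
      = 0xBB5DF8
Bytes: (v>>16)&0xFF=BB, (v>>8)&0xFF=5D, v&0xFF=F8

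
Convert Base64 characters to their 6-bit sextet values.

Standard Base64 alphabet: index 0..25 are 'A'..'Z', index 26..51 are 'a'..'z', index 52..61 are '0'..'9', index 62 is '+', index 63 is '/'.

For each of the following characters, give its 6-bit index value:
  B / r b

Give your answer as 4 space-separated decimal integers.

'B': A..Z range, ord('B') − ord('A') = 1
'/': index 63
'r': a..z range, 26 + ord('r') − ord('a') = 43
'b': a..z range, 26 + ord('b') − ord('a') = 27

Answer: 1 63 43 27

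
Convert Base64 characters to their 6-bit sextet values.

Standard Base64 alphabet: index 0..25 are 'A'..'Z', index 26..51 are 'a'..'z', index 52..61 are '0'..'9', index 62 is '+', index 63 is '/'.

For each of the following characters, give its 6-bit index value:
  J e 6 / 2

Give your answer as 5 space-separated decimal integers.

Answer: 9 30 58 63 54

Derivation:
'J': A..Z range, ord('J') − ord('A') = 9
'e': a..z range, 26 + ord('e') − ord('a') = 30
'6': 0..9 range, 52 + ord('6') − ord('0') = 58
'/': index 63
'2': 0..9 range, 52 + ord('2') − ord('0') = 54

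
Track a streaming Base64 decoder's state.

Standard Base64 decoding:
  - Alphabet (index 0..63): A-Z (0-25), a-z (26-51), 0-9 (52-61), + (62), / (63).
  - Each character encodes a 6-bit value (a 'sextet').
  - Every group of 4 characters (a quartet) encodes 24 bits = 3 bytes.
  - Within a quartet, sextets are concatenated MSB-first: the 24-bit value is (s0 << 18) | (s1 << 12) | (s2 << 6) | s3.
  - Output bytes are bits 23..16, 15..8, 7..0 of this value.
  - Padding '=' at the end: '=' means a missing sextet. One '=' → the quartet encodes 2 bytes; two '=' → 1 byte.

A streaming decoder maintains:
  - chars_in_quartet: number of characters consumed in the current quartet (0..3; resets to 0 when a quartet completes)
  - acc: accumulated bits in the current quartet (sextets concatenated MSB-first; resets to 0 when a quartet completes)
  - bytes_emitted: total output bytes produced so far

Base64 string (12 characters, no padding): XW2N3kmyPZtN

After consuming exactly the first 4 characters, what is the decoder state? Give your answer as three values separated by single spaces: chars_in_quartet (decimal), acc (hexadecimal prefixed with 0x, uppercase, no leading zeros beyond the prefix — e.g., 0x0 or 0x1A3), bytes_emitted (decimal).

After char 0 ('X'=23): chars_in_quartet=1 acc=0x17 bytes_emitted=0
After char 1 ('W'=22): chars_in_quartet=2 acc=0x5D6 bytes_emitted=0
After char 2 ('2'=54): chars_in_quartet=3 acc=0x175B6 bytes_emitted=0
After char 3 ('N'=13): chars_in_quartet=4 acc=0x5D6D8D -> emit 5D 6D 8D, reset; bytes_emitted=3

Answer: 0 0x0 3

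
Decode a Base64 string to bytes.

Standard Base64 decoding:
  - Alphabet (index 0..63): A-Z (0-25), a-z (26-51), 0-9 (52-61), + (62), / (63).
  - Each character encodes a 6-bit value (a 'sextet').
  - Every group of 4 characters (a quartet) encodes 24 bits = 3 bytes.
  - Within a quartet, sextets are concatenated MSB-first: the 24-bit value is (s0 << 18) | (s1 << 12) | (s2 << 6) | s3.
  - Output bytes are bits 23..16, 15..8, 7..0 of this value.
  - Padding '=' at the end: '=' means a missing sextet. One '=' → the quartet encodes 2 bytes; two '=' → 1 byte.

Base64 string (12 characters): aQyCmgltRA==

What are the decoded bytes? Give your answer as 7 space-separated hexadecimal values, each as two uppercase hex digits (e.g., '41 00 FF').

Answer: 69 0C 82 9A 09 6D 44

Derivation:
After char 0 ('a'=26): chars_in_quartet=1 acc=0x1A bytes_emitted=0
After char 1 ('Q'=16): chars_in_quartet=2 acc=0x690 bytes_emitted=0
After char 2 ('y'=50): chars_in_quartet=3 acc=0x1A432 bytes_emitted=0
After char 3 ('C'=2): chars_in_quartet=4 acc=0x690C82 -> emit 69 0C 82, reset; bytes_emitted=3
After char 4 ('m'=38): chars_in_quartet=1 acc=0x26 bytes_emitted=3
After char 5 ('g'=32): chars_in_quartet=2 acc=0x9A0 bytes_emitted=3
After char 6 ('l'=37): chars_in_quartet=3 acc=0x26825 bytes_emitted=3
After char 7 ('t'=45): chars_in_quartet=4 acc=0x9A096D -> emit 9A 09 6D, reset; bytes_emitted=6
After char 8 ('R'=17): chars_in_quartet=1 acc=0x11 bytes_emitted=6
After char 9 ('A'=0): chars_in_quartet=2 acc=0x440 bytes_emitted=6
Padding '==': partial quartet acc=0x440 -> emit 44; bytes_emitted=7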